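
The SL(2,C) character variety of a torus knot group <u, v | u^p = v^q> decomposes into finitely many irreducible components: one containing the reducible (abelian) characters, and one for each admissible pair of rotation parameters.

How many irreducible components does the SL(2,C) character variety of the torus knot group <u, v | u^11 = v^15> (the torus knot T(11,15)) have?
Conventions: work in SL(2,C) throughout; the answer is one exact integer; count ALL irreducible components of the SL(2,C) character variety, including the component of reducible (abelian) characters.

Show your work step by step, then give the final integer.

71

For T(11,15): irreducibility forces the central element u^11 = v^15 to one of +I, -I.
This locks tr(u) to 2*cos(pi*alpha/11), alpha in 1..10, and tr(v) to 2*cos(pi*beta/15), beta in 1..14, on each component of irreducible characters.
The two central values (-1)^alpha I and (-1)^beta I must be the same matrix, so alpha and beta share a parity.
count pairs: odd alpha (5 choices) x odd beta (7), plus even alpha (5) x even beta (7): 5*7 + 5*7 = 70.
That is 70 components of irreducible characters, and with the reducible (abelian) component the total is 71.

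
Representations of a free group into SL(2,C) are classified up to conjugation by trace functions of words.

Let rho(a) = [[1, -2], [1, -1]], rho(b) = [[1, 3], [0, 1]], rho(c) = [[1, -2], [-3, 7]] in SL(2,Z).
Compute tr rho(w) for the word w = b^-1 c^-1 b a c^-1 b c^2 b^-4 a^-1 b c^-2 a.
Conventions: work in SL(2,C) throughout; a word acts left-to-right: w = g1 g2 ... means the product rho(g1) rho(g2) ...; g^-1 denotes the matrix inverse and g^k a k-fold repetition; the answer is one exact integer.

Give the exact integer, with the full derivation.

13497644

rho(b^-1) = [[1, -3], [0, 1]]
... * rho(c^-1) = [[7, 2], [3, 1]]  ->  [[-2, -1], [3, 1]]
... * rho(b) = [[1, 3], [0, 1]]  ->  [[-2, -7], [3, 10]]
... * rho(a) = [[1, -2], [1, -1]]  ->  [[-9, 11], [13, -16]]
... * rho(c^-1) = [[7, 2], [3, 1]]  ->  [[-30, -7], [43, 10]]
... * rho(b) = [[1, 3], [0, 1]]  ->  [[-30, -97], [43, 139]]
... * rho(c) = [[1, -2], [-3, 7]]  ->  [[261, -619], [-374, 887]]
... * rho(c) = [[1, -2], [-3, 7]]  ->  [[2118, -4855], [-3035, 6957]]
... * rho(b^-1) = [[1, -3], [0, 1]]  ->  [[2118, -11209], [-3035, 16062]]
... * rho(b^-1) = [[1, -3], [0, 1]]  ->  [[2118, -17563], [-3035, 25167]]
... * rho(b^-1) = [[1, -3], [0, 1]]  ->  [[2118, -23917], [-3035, 34272]]
... * rho(b^-1) = [[1, -3], [0, 1]]  ->  [[2118, -30271], [-3035, 43377]]
... * rho(a^-1) = [[-1, 2], [-1, 1]]  ->  [[28153, -26035], [-40342, 37307]]
... * rho(b) = [[1, 3], [0, 1]]  ->  [[28153, 58424], [-40342, -83719]]
... * rho(c^-1) = [[7, 2], [3, 1]]  ->  [[372343, 114730], [-533551, -164403]]
... * rho(c^-1) = [[7, 2], [3, 1]]  ->  [[2950591, 859416], [-4228066, -1231505]]
... * rho(a) = [[1, -2], [1, -1]]  ->  [[3810007, -6760598], [-5459571, 9687637]]
tr = 3810007 + 9687637 = 13497644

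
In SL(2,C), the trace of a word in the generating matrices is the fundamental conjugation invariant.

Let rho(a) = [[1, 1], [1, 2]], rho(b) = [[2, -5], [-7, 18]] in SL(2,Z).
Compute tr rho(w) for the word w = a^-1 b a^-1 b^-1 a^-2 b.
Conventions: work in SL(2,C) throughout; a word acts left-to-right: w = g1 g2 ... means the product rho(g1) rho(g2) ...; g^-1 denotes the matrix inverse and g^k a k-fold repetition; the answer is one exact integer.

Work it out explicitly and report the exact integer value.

49412

rho(a^-1) = [[2, -1], [-1, 1]]
... * rho(b) = [[2, -5], [-7, 18]]  ->  [[11, -28], [-9, 23]]
... * rho(a^-1) = [[2, -1], [-1, 1]]  ->  [[50, -39], [-41, 32]]
... * rho(b^-1) = [[18, 5], [7, 2]]  ->  [[627, 172], [-514, -141]]
... * rho(a^-1) = [[2, -1], [-1, 1]]  ->  [[1082, -455], [-887, 373]]
... * rho(a^-1) = [[2, -1], [-1, 1]]  ->  [[2619, -1537], [-2147, 1260]]
... * rho(b) = [[2, -5], [-7, 18]]  ->  [[15997, -40761], [-13114, 33415]]
tr = 15997 + 33415 = 49412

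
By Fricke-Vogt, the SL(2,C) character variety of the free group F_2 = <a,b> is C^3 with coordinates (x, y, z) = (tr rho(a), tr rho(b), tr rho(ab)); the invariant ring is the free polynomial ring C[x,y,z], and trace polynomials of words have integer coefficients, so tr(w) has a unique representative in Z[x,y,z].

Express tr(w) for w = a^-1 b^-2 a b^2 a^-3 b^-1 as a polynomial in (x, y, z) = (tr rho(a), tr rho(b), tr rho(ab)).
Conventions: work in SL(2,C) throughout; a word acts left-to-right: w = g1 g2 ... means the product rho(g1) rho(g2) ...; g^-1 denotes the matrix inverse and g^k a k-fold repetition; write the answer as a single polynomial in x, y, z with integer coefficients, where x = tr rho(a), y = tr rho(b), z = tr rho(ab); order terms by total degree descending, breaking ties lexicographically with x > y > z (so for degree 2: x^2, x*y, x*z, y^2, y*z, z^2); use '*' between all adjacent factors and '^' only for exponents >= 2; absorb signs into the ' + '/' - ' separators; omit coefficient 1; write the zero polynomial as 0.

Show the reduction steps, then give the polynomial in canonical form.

-x^3*y^3*z^2 + x^4*y^2*z + x^2*y^4*z + x^2*y^2*z^3 + x*y^3*z^2 - 4*x^2*y^2*z - y^4*z - y^2*z^3 - x^3*y - x*y^3 - x*y*z^2 + x^2*z + 4*y^2*z + 3*x*y - z

trace(b^2) = trace(b) * trace(b) - trace(1)  (reduce the b square) = y^2 - 2
trace(b^2 a) = trace(b) * trace(a b) - trace(a)  (reduce the b square) = y*z - x
use: trace(a^-1 b^2) = trace(b^2) * trace(a) - trace(b^2 a)  (eliminate a^-1) = x*y^2 - y*z - x
use: trace(b^2 a^-2) = trace(a^-1 b^2) * trace(a) - trace(a^-1 b^2 a)  (eliminate a^-1) = x^2*y^2 - x*y*z - x^2 - y^2 + 2
apply: trace(b a b^2) = trace(b) * trace(b a b) - trace(b a)  (reduce the b square) = y^2*z - x*y - z
use: trace(a b a b) = trace(a b) * trace(a b) - trace(1)  (split on a) = z^2 - 2
apply: trace(a b a) = trace(a) * trace(b a) - trace(b)  (reduce the a square) = x*z - y
apply: trace(b a b^2 a) = trace(b) * trace(a b a b) - trace(a b a)  (reduce the b square) = y*z^2 - x*z - y
use: trace(b a b^2 a^-1) = trace(b a b^2) * trace(a) - trace(b a b^2 a)  (eliminate a^-1) = x*y^2*z - x^2*y - y*z^2 + y
use: trace(a^-2 b a b^2) = trace(b a b^2 a^-1) * trace(a) - trace(b a b^2)  (eliminate a^-1) = x^2*y^2*z - x^3*y - x*y*z^2 - y^2*z + 2*x*y + z
apply: trace(a b^2 a^-3 b) = trace(a^-2 b a b^2) * trace(a) - trace(a^-2 b a b^2 a)  (eliminate a^-1) = x^3*y^2*z - x^4*y - x^2*y*z^2 - 2*x*y^2*z + 3*x^2*y + y*z^2 + x*z - y
trace(a^-1 b^-1 a b^2 a^-2) = trace(a b^2 a^-3) * trace(b) - trace(a b^2 a^-3 b)  (eliminate b^-1) = -x^3*y^2*z + x^4*y + x^2*y^3 + x^2*y*z^2 + x*y^2*z - 4*x^2*y - y^3 - y*z^2 - x*z + 3*y
trace(a^-1 b^-1 a b^2 a^-1) = trace(a b^2 a^-2) * trace(b) - trace(a b^2 a^-2 b)  (eliminate b^-1) = -x^2*y^2*z + x^3*y + x*y^3 + x*y*z^2 - 3*x*y - z
use: trace(a^-1 b^-1 a b^2 a^-3) = trace(a^-1 b^-1 a b^2 a^-2) * trace(a) - trace(a^-1 b^-1 a b^2 a^-1)  (eliminate a^-1) = -x^4*y^2*z + x^5*y + x^3*y^3 + x^3*y*z^2 + 2*x^2*y^2*z - 5*x^3*y - 2*x*y^3 - 2*x*y*z^2 - x^2*z + 6*x*y + z
apply: trace(a^2) = trace(a) * trace(a) - trace(1)  (reduce the a square) = x^2 - 2
trace(b a^2 b) = trace(b) * trace(a^2 b) - trace(a^2)  (reduce the b square) = x*y*z - x^2 - y^2 + 2
trace(a b^3 a) = trace(b) * trace(b a^2 b) - trace(b a^2)  (reduce the b square) = x*y^2*z - x^2*y - y^3 - x*z + 3*y
trace(a b^3 a b) = trace(b) * trace(b a b a b) - trace(b a b a)  (reduce the b square) = y^2*z^2 - x*y*z - y^2 - z^2 + 2
trace(b a b^-1 a b^2) = trace(a b^3 a) * trace(b) - trace(a b^3 a b)  (eliminate b^-1) = x*y^3*z - x^2*y^2 - y^4 - y^2*z^2 + 4*y^2 + z^2 - 2
trace(a b a^2 b) = trace(a) * trace(b a b a) - trace(b a b)  (reduce the a square) = x*z^2 - y*z - x
use: trace(a b a^2) = trace(a) * trace(b a^2) - trace(b a)  (reduce the a square) = x^2*z - x*y - z
use: trace(a b^2 a b a) = trace(b) * trace(a b a^2 b) - trace(a b a^2)  (reduce the b square) = x*y*z^2 - x^2*z - y^2*z + z
trace(a b a b a b) = trace(a b) * trace(a b a b) - trace(a^-1 b^-1)  (split on a) = z^3 - 3*z
use: trace(a b^2 a b a b) = trace(b) * trace(a b a b a b) - trace(a b a b a)  (reduce the b square) = y*z^3 - x*z^2 - 2*y*z + x
use: trace(b a b^-1 a b^2 a) = trace(a b^2 a b a) * trace(b) - trace(a b^2 a b a b)  (eliminate b^-1) = x*y^2*z^2 - x^2*y*z - y^3*z - y*z^3 + x*z^2 + 3*y*z - x
use: trace(b a b^-1 a b^2 a^-1) = trace(b a b^-1 a b^2) * trace(a) - trace(b a b^-1 a b^2 a)  (eliminate a^-1) = x^2*y^3*z - x^3*y^2 - x*y^4 - 2*x*y^2*z^2 + x^2*y*z + y^3*z + y*z^3 + 4*x*y^2 - 3*y*z - x
use: trace(b^-1 a b^2 a^-2 b a) = trace(b a b^-1 a b^2 a^-1) * trace(a) - trace(b a b^-1 a b^2)  (eliminate a^-1) = x^3*y^3*z - x^4*y^2 - x^2*y^4 - 2*x^2*y^2*z^2 + x^3*y*z + x*y*z^3 + 5*x^2*y^2 + y^4 + y^2*z^2 - 3*x*y*z - x^2 - 4*y^2 - z^2 + 2
use: trace(b a^-1 b^-1 a b^2 a^-2) = trace(b^-1 a b^2 a^-2 b) * trace(a) - trace(b^-1 a b^2 a^-2 b a)  (eliminate a^-1) = -x^3*y^3*z + x^4*y^2 + x^2*y^4 + 2*x^2*y^2*z^2 - x^3*y*z - x*y*z^3 - 4*x^2*y^2 - y^4 - y^2*z^2 + 2*x*y*z + 4*y^2 + z^2 - 2
use: trace(b^3) = trace(b) * trace(b^2) - trace(b)  (reduce the b square) = y^3 - 3*y
trace(b a b^3) = trace(b) * trace(b^2 a b) - trace(b^2 a)  (reduce the b square) = y^3*z - x*y^2 - 2*y*z + x
trace(a b^3 a^-1 b) = trace(b a b^3) * trace(a) - trace(b a b^3 a)  (eliminate a^-1) = x*y^3*z - x^2*y^2 - y^2*z^2 - x*y*z + x^2 + y^2 + z^2 - 2
trace(b a^-1 b^-1 a b^2) = trace(a b^3 a^-1) * trace(b) - trace(a b^3 a^-1 b)  (eliminate b^-1) = -x*y^3*z + x^2*y^2 + y^4 + y^2*z^2 + x*y*z - x^2 - 4*y^2 - z^2 + 2
trace(b a b^2 a b) = trace(b) * trace(a b^2 a b) - trace(a b^2 a)  (reduce the b square) = y^2*z^2 - 2*x*y*z + x^2 - 2
apply: trace(a b^2 a b a^-1 b) = trace(b a b^2 a b) * trace(a) - trace(b a b^2 a b a)  (eliminate a^-1) = x*y^2*z^2 - 2*x^2*y*z - y*z^3 + x^3 + x*z^2 + 2*y*z - 3*x
apply: trace(b a^-1 b^-1 a b^2 a) = trace(a b^2 a b a^-1) * trace(b) - trace(a b^2 a b a^-1 b)  (eliminate b^-1) = -x*y^2*z^2 + 2*x^2*y*z + y^3*z + y*z^3 - x^3 - x*y^2 - x*z^2 - 3*y*z + 3*x
apply: trace(b a^-1 b^-1 a b^2 a^-1) = trace(b a^-1 b^-1 a b^2) * trace(a) - trace(b a^-1 b^-1 a b^2 a)  (eliminate a^-1) = -x^2*y^3*z + x^3*y^2 + x*y^4 + 2*x*y^2*z^2 - x^2*y*z - y^3*z - y*z^3 - 3*x*y^2 + 3*y*z - x
trace(a^-1 b^-1 a b^2 a^-3 b) = trace(b a^-1 b^-1 a b^2 a^-2) * trace(a) - trace(b a^-1 b^-1 a b^2 a^-1)  (eliminate a^-1) = -x^4*y^3*z + x^5*y^2 + x^3*y^4 + 2*x^3*y^2*z^2 - x^4*y*z + x^2*y^3*z - x^2*y*z^3 - 5*x^3*y^2 - 2*x*y^4 - 3*x*y^2*z^2 + 3*x^2*y*z + y^3*z + y*z^3 + 7*x*y^2 + x*z^2 - 3*y*z - x
apply: trace(b^-1 a b^2 a^-3 b^-1 a^-1) = trace(a^-1 b^-1 a b^2 a^-3) * trace(b) - trace(a^-1 b^-1 a b^2 a^-3 b)  (eliminate b^-1) = -x^3*y^2*z^2 + x^4*y*z + x^2*y^3*z + x^2*y*z^3 + x*y^2*z^2 - 4*x^2*y*z - y^3*z - y*z^3 - x*y^2 - x*z^2 + 4*y*z + x
trace(b a^-1) = trace(b) * trace(a) - trace(b a)  (eliminate a^-1) = x*y - z
apply: trace(b a^-2) = trace(b a^-1) * trace(a) - trace(b)  (eliminate a^-1) = x^2*y - x*z - y
trace(b a^-3) = trace(b a^-2) * trace(a) - trace(b a^-1)  (eliminate a^-1) = x^3*y - x^2*z - 2*x*y + z
use: trace(a^-1 b^-2 a b^2 a^-3 b^-1) = trace(b^-1 a b^2 a^-3 b^-1 a^-1) * trace(b) - trace(b^-1 a b^2 a^-3 b^-1 a^-1 b)  (eliminate b^-1) = -x^3*y^3*z^2 + x^4*y^2*z + x^2*y^4*z + x^2*y^2*z^3 + x*y^3*z^2 - 4*x^2*y^2*z - y^4*z - y^2*z^3 - x^3*y - x*y^3 - x*y*z^2 + x^2*z + 4*y^2*z + 3*x*y - z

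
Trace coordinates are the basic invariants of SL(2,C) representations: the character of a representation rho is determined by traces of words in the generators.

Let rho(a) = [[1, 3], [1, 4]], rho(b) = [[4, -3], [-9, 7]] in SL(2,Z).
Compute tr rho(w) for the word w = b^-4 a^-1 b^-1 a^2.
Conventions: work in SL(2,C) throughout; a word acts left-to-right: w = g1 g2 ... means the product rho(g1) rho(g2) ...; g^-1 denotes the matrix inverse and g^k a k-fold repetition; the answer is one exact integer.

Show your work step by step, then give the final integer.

rho(b^-1) = [[7, 3], [9, 4]]
... * rho(b^-1) = [[7, 3], [9, 4]]  ->  [[76, 33], [99, 43]]
... * rho(b^-1) = [[7, 3], [9, 4]]  ->  [[829, 360], [1080, 469]]
... * rho(b^-1) = [[7, 3], [9, 4]]  ->  [[9043, 3927], [11781, 5116]]
... * rho(a^-1) = [[4, -3], [-1, 1]]  ->  [[32245, -23202], [42008, -30227]]
... * rho(b^-1) = [[7, 3], [9, 4]]  ->  [[16897, 3927], [22013, 5116]]
... * rho(a) = [[1, 3], [1, 4]]  ->  [[20824, 66399], [27129, 86503]]
... * rho(a) = [[1, 3], [1, 4]]  ->  [[87223, 328068], [113632, 427399]]
tr = 87223 + 427399 = 514622

514622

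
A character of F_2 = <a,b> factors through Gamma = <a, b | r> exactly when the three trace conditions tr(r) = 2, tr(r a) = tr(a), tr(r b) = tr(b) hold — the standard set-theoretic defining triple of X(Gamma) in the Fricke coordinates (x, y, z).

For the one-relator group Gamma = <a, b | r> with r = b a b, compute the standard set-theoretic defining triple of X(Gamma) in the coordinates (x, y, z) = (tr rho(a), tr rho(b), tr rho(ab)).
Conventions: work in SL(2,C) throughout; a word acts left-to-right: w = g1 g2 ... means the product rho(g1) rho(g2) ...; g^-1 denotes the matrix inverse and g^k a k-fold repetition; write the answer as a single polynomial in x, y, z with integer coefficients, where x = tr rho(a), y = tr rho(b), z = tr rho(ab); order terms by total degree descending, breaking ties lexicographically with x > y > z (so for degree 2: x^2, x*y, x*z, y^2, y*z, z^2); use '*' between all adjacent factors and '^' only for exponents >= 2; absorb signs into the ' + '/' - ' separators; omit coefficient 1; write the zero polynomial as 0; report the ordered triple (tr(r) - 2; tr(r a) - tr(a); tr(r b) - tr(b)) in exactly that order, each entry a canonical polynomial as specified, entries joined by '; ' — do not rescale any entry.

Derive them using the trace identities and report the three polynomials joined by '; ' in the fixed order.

use: tr(b a b) = tr(b)*tr(a b) - tr(a) = y*z - x
apply: tr(b a b a) = tr(b a)*tr(b a) - tr(1) = z^2 - 2
tr(b a b^2) = tr(b)*tr(b a b) - tr(b a) = y^2*z - x*y - z
assemble the triple (tr(r) - 2; tr(r a) - x; tr(r b) - y)

y*z - x - 2; z^2 - x - 2; y^2*z - x*y - y - z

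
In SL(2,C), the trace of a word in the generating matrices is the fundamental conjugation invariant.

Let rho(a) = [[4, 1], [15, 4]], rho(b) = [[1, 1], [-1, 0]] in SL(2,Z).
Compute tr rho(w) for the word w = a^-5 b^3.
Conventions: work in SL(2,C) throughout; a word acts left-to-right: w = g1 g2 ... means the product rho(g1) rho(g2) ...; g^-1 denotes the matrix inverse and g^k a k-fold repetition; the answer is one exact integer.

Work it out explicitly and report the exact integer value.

-30248

rho(a^-1) = [[4, -1], [-15, 4]]
... * rho(a^-1) = [[4, -1], [-15, 4]]  ->  [[31, -8], [-120, 31]]
... * rho(a^-1) = [[4, -1], [-15, 4]]  ->  [[244, -63], [-945, 244]]
... * rho(a^-1) = [[4, -1], [-15, 4]]  ->  [[1921, -496], [-7440, 1921]]
... * rho(a^-1) = [[4, -1], [-15, 4]]  ->  [[15124, -3905], [-58575, 15124]]
... * rho(b) = [[1, 1], [-1, 0]]  ->  [[19029, 15124], [-73699, -58575]]
... * rho(b) = [[1, 1], [-1, 0]]  ->  [[3905, 19029], [-15124, -73699]]
... * rho(b) = [[1, 1], [-1, 0]]  ->  [[-15124, 3905], [58575, -15124]]
tr = -15124 + -15124 = -30248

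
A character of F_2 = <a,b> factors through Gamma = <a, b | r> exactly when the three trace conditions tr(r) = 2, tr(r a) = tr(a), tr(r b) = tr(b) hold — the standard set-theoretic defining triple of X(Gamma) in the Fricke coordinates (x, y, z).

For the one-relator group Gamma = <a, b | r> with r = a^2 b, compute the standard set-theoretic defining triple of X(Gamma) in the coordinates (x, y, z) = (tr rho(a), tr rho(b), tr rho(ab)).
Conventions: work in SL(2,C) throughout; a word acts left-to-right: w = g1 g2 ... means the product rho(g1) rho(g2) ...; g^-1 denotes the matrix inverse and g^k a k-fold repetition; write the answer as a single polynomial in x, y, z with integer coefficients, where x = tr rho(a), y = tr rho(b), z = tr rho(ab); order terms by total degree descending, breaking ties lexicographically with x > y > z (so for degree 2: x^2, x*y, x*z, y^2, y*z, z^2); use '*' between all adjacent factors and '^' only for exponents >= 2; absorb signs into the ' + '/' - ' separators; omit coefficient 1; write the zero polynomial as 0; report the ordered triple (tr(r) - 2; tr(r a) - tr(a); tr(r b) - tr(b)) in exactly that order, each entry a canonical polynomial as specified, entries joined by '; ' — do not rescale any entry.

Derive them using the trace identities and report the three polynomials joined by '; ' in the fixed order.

apply: trace(a^2 b) = trace(a) trace(b a) - trace(b)   [square of a] = x*z - y
trace(a^2 b a) = trace(a) trace(a b a) - trace(a b) = x^2*z - x*y - z
use: trace(b^2 a) = trace(b) trace(a b) - trace(a) = y*z - x
trace(b^2) = trace(b) trace(b) - trace(1) = y^2 - 2
use: trace(a^2 b^2) = trace(a) trace(b^2 a) - trace(b^2) = x*y*z - x^2 - y^2 + 2
assemble the triple (trace(r) - 2; trace(r a) - x; trace(r b) - y)

x*z - y - 2; x^2*z - x*y - x - z; x*y*z - x^2 - y^2 - y + 2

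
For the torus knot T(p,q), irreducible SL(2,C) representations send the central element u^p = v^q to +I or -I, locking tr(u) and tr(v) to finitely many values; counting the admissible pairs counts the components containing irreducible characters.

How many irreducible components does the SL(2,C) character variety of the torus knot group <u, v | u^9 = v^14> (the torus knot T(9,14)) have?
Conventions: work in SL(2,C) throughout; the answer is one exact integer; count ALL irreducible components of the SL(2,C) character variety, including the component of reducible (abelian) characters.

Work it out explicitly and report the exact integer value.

Gamma = < u, v | u^9 = v^14 > (torus knot T(9,14)); the central element u^9 = v^14 acts as +I or -I in any irreducible SL(2,C) representation.
So on each irreducible component the traces are pinned: tr(u) = 2*cos(pi*alpha/9) with 1 <= alpha <= 8, tr(v) = 2*cos(pi*beta/14) with 1 <= beta <= 13.
Consistency of u^9 = (-1)^alpha I with v^14 = (-1)^beta I forces alpha = beta (mod 2).
Enumerate parity-matched pairs: 4*7 odd-odd plus 4*6 even-even gives 52.
Total: 52 irreducible-character components + 1 reducible (abelian) component = 53.

53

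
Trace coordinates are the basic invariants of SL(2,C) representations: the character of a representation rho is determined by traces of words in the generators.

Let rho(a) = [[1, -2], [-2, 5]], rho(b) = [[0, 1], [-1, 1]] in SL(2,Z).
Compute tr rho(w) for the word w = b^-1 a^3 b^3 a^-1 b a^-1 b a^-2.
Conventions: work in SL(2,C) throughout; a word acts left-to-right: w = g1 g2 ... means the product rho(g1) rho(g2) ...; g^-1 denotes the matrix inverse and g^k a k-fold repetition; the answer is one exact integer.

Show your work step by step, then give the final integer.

-1009

rho(b^-1) = [[1, -1], [1, 0]]
... * rho(a) = [[1, -2], [-2, 5]]  ->  [[3, -7], [1, -2]]
... * rho(a) = [[1, -2], [-2, 5]]  ->  [[17, -41], [5, -12]]
... * rho(a) = [[1, -2], [-2, 5]]  ->  [[99, -239], [29, -70]]
... * rho(b) = [[0, 1], [-1, 1]]  ->  [[239, -140], [70, -41]]
... * rho(b) = [[0, 1], [-1, 1]]  ->  [[140, 99], [41, 29]]
... * rho(b) = [[0, 1], [-1, 1]]  ->  [[-99, 239], [-29, 70]]
... * rho(a^-1) = [[5, 2], [2, 1]]  ->  [[-17, 41], [-5, 12]]
... * rho(b) = [[0, 1], [-1, 1]]  ->  [[-41, 24], [-12, 7]]
... * rho(a^-1) = [[5, 2], [2, 1]]  ->  [[-157, -58], [-46, -17]]
... * rho(b) = [[0, 1], [-1, 1]]  ->  [[58, -215], [17, -63]]
... * rho(a^-1) = [[5, 2], [2, 1]]  ->  [[-140, -99], [-41, -29]]
... * rho(a^-1) = [[5, 2], [2, 1]]  ->  [[-898, -379], [-263, -111]]
tr = -898 + -111 = -1009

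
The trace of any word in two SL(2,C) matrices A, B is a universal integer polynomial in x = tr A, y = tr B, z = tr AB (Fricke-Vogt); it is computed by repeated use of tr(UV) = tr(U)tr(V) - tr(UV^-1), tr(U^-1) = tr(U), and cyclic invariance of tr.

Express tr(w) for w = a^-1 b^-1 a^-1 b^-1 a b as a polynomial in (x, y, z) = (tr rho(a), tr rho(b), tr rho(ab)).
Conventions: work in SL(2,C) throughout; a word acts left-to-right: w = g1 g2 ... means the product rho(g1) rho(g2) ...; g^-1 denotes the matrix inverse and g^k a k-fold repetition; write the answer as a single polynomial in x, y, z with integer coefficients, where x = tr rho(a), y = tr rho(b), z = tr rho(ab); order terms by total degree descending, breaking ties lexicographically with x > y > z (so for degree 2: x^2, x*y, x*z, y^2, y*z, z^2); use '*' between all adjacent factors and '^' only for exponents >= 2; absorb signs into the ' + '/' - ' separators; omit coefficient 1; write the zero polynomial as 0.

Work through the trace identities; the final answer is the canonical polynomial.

-x*y*z^2 + x^2*z + y^2*z + z^3 - 3*z

trace(b a b) = trace(b) trace(a b) - trace(a) = y*z - x
so trace(b a b a) = trace(a b) trace(a b) - trace(1)   [split at repeated a] = z^2 - 2
so trace(a b a^-1 b) = trace(b a b) trace(a) - trace(b a b a) = x*y*z - x^2 - z^2 + 2
so trace(a^-1 b^-1 a b) = trace(a b a^-1) trace(b) - trace(a b a^-1 b) = -x*y*z + x^2 + y^2 + z^2 - 2
so trace(a^-1 b^-1 a b a^-1) = trace(a^-1 b^-1 a b) trace(a) - trace(a^-1 b^-1 a b a) = -x^2*y*z + x^3 + x*y^2 + x*z^2 - 3*x
so trace(b^2) = trace(b) trace(b) - trace(1) = y^2 - 2
so trace(b a b^2) = trace(b) trace(a b^2) - trace(a b) = y^2*z - x*y - z
trace(a b a) = trace(a) trace(b a) - trace(b) = x*z - y
so trace(b a b^2 a) = trace(b) trace(a b a b) - trace(a b a) = y*z^2 - x*z - y
reduce: trace(a b^2 a^-1 b) = trace(b a b^2) trace(a) - trace(b a b^2 a) = x*y^2*z - x^2*y - y*z^2 + y
reduce: trace(b a^-1 b^-1 a b) = trace(a b^2 a^-1) trace(b) - trace(a b^2 a^-1 b) = -x*y^2*z + x^2*y + y^3 + y*z^2 - 3*y
trace(a b a b a) = trace(a) trace(b a b a) - trace(b a b) = x*z^2 - y*z - x
trace(a b a b a b) = trace(a b a b) trace(a b) - trace(b a)   [split at repeated a] = z^3 - 3*z
reduce: trace(b^-1 a b a b a) = trace(a b a b a) trace(b) - trace(a b a b a b) = x*y*z^2 - y^2*z - z^3 - x*y + 3*z
trace(b a^-1 b^-1 a b a) = trace(b^-1 a b a b) trace(a) - trace(b^-1 a b a b a) = -x*y*z^2 + x^2*z + y^2*z + z^3 - 3*z
so trace(a^-1 b^-1 a b a^-1 b) = trace(b a^-1 b^-1 a b) trace(a) - trace(b a^-1 b^-1 a b a) = -x^2*y^2*z + x^3*y + x*y^3 + 2*x*y*z^2 - x^2*z - y^2*z - z^3 - 3*x*y + 3*z
reduce: trace(a^-1 b^-1 a^-1 b^-1 a b) = trace(a^-1 b^-1 a b a^-1) trace(b) - trace(a^-1 b^-1 a b a^-1 b) = -x*y*z^2 + x^2*z + y^2*z + z^3 - 3*z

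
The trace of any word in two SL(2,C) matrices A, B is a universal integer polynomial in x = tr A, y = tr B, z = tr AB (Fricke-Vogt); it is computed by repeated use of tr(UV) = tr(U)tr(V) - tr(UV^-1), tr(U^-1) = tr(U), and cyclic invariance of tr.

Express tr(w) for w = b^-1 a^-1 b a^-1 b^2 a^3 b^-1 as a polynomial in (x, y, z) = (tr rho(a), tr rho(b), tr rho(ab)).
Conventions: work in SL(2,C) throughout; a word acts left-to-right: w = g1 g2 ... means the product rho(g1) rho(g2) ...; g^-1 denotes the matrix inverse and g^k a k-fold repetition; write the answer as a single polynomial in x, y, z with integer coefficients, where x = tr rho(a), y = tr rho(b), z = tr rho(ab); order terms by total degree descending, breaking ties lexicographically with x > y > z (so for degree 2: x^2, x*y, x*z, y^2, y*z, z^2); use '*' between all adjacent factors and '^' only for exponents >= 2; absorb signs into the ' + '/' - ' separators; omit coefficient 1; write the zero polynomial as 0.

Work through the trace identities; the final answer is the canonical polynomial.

-x^4*y^4*z + x^5*y^3 + x^3*y^5 + 2*x^3*y^3*z^2 - x^4*y^2*z - x^2*y^2*z^3 - 5*x^3*y^3 - x*y^5 - 2*x*y^3*z^2 + 5*x^2*y^2*z + y^4*z + y^2*z^3 + 4*x*y^3 - 4*y^2*z + z

tr(b^2 a) = tr(b)*tr(a b) - tr(a) = y*z - x
tr(b^2) = tr(b)*tr(b) - tr(1) = y^2 - 2
tr(b a^2 b) = tr(a)*tr(b^2 a) - tr(b^2) = x*y*z - x^2 - y^2 + 2
tr(b a^2) = tr(a)*tr(b a) - tr(b) = x*z - y
tr(b^2 a^2 b) = tr(b)*tr(b a^2 b) - tr(b a^2) = x*y^2*z - x^2*y - y^3 - x*z + 3*y
tr(a b a b) = tr(b a)*tr(b a) - tr(1)   [split at repeated b] = z^2 - 2
tr(b a b^2 a) = tr(b)*tr(a b a b) - tr(a b a) = y*z^2 - x*z - y
tr(b a b^2) = tr(b)*tr(a b^2) - tr(a b) = y^2*z - x*y - z
tr(b^2 a^2 b a) = tr(a)*tr(b a b^2 a) - tr(b a b^2) = x*y*z^2 - x^2*z - y^2*z + z
tr(b a^-1 b^2 a^2) = tr(b^2 a^2 b)*tr(a) - tr(b^2 a^2 b a) = x^2*y^2*z - x^3*y - x*y^3 - x*y*z^2 + y^2*z + 3*x*y - z
tr(a^3 b^3) = tr(a)*tr(b^3 a^2) - tr(b^3 a) = x^2*y^2*z - x^3*y - x*y^3 - x^2*z - y^2*z + 4*x*y + z
tr(a^3 b^2) = tr(a)*tr(b^2 a^2) - tr(b^2 a) = x^2*y*z - x^3 - x*y^2 - y*z + 3*x
tr(b^2 a^3 b^2) = tr(b)*tr(a^3 b^3) - tr(a^3 b^2) = x^2*y^3*z - x^3*y^2 - x*y^4 - 2*x^2*y*z - y^3*z + x^3 + 5*x*y^2 + 2*y*z - 3*x
tr(a b^2 a^3 b) = tr(a)*tr(b a b^2 a^2) - tr(b a b^2 a) = x^2*y*z^2 - x^3*z - x*y^2*z - y*z^2 + 2*x*z + y
tr(a b^2 a^3) = tr(a)*tr(a^2 b^2 a) - tr(a^2 b^2) = x^3*y*z - x^4 - x^2*y^2 - 2*x*y*z + 4*x^2 + y^2 - 2
tr(b^2 a^3 b^2 a) = tr(b)*tr(a b^2 a^3 b) - tr(a b^2 a^3) = x^2*y^2*z^2 - 2*x^3*y*z - x*y^3*z + x^4 + x^2*y^2 - y^2*z^2 + 4*x*y*z - 4*x^2 + 2
tr(b a^-1 b^2 a^3 b) = tr(b^2 a^3 b^2)*tr(a) - tr(b^2 a^3 b^2 a) = x^3*y^3*z - x^4*y^2 - x^2*y^4 - x^2*y^2*z^2 + 4*x^2*y^2 + y^2*z^2 - 2*x*y*z + x^2 - 2
tr(b a b a^2) = tr(a)*tr(b a b a) - tr(b a b) = x*z^2 - y*z - x
tr(b a^3 b a) = tr(a)*tr(b a b a^2) - tr(b a b a) = x^2*z^2 - x*y*z - x^2 - z^2 + 2
tr(b^2 a^3 b a b) = tr(b)*tr(b a^3 b a b) - tr(b a^3 b a) = x^2*y^2*z^2 - x^3*y*z - x*y^3*z - x^2*z^2 - y^2*z^2 + 3*x*y*z + x^2 + y^2 + z^2 - 2
tr(b a b a b a) = tr(b a)*tr(b a b a) - tr(b^-1 a^-1)   [split at repeated b] = z^3 - 3*z
tr(b a b a b a^2) = tr(a)*tr(b a b a b a) - tr(b a b a b) = x*z^3 - y*z^2 - 2*x*z + y
tr(a^3 b a b a b) = tr(a)*tr(b a b a b a^2) - tr(b a b a b a) = x^2*z^3 - x*y*z^2 - 2*x^2*z - z^3 + x*y + 3*z
tr(a^3 b a b a) = tr(a)*tr(a^2 b a b a) - tr(a^2 b a b) = x^3*z^2 - x^2*y*z - x^3 - 2*x*z^2 + y*z + 3*x
tr(b^2 a^3 b a b a) = tr(b)*tr(a^3 b a b a b) - tr(a^3 b a b a) = x^2*y*z^3 - x^3*z^2 - x*y^2*z^2 - x^2*y*z - y*z^3 + x^3 + x*y^2 + 2*x*z^2 + 2*y*z - 3*x
tr(b a^-1 b^2 a^3 b a) = tr(b^2 a^3 b a b)*tr(a) - tr(b^2 a^3 b a b a) = x^3*y^2*z^2 - x^4*y*z - x^2*y^3*z - x^2*y*z^3 + 4*x^2*y*z + y*z^3 - x*z^2 - 2*y*z + x
tr(a^-1 b a^-1 b^2 a^3 b) = tr(b a^-1 b^2 a^3 b)*tr(a) - tr(b a^-1 b^2 a^3 b a) = x^4*y^3*z - x^5*y^2 - x^3*y^4 - 2*x^3*y^2*z^2 + x^4*y*z + x^2*y^3*z + x^2*y*z^3 + 4*x^3*y^2 + x*y^2*z^2 - 6*x^2*y*z - y*z^3 + x^3 + x*z^2 + 2*y*z - 3*x
tr(a^-1 b a^-1 b^2 a^3 b^-1) = tr(a^-1 b a^-1 b^2 a^3)*tr(b) - tr(a^-1 b a^-1 b^2 a^3 b) = -x^4*y^3*z + x^5*y^2 + x^3*y^4 + 2*x^3*y^2*z^2 - x^4*y*z - x^2*y*z^3 - 5*x^3*y^2 - x*y^4 - 2*x*y^2*z^2 + 6*x^2*y*z + y^3*z + y*z^3 - x^3 + 3*x*y^2 - x*z^2 - 3*y*z + 3*x
tr(b^-1 a^-1 b a^-1 b^2 a^3 b^-1) = tr(a^-1 b a^-1 b^2 a^3 b^-1)*tr(b) - tr(a^-1 b a^-1 b^2 a^3) = -x^4*y^4*z + x^5*y^3 + x^3*y^5 + 2*x^3*y^3*z^2 - x^4*y^2*z - x^2*y^2*z^3 - 5*x^3*y^3 - x*y^5 - 2*x*y^3*z^2 + 5*x^2*y^2*z + y^4*z + y^2*z^3 + 4*x*y^3 - 4*y^2*z + z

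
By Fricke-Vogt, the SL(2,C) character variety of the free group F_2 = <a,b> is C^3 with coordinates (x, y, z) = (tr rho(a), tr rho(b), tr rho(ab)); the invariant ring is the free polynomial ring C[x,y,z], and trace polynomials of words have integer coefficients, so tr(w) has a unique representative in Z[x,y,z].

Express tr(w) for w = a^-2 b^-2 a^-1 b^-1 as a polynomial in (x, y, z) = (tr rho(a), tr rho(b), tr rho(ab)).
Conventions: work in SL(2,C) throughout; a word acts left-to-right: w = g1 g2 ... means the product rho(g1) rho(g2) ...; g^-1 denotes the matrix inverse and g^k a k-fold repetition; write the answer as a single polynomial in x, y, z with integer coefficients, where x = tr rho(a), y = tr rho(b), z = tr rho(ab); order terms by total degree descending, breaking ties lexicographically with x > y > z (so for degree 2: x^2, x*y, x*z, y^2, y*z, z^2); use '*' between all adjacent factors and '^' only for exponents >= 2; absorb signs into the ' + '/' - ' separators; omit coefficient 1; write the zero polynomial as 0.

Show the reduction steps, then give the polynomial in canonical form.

x*y*z^2 - x^2*z - y^2*z + z

trace(a^-1) = trace(a) = x
trace(a^-1 b) = trace(b) trace(a) - trace(b a)  (eliminate a^-1) = x*y - z
trace(b^-1 a^-1) = trace(a^-1) trace(b) - trace(a^-1 b)  (eliminate b^-1) = z
trace(a^-1 b^-1 a^-1) = trace(b^-1 a^-1) trace(a) - trace(b^-1)  (eliminate a^-1) = x*z - y
trace(a^-2 b^-1 a^-1) = trace(a^-1 b^-1 a^-1) trace(a) - trace(a^-1 b^-1)  (eliminate a^-1) = x^2*z - x*y - z
trace(a^-1 b a^-1) = trace(a^-1 b) trace(a) - trace(a^-1 b a)  (eliminate a^-1) = x^2*y - x*z - y
trace(a^-1 b a^-2) = trace(a^-1 b a^-1) trace(a) - trace(a^-1 b)  (eliminate a^-1) = x^3*y - x^2*z - 2*x*y + z
trace(b^2) = trace(b) trace(b) - trace(1)  (reduce the b square) = y^2 - 2
trace(b^2 a) = trace(b) trace(a b) - trace(a)  (reduce the b square) = y*z - x
trace(a^-1 b^2) = trace(b^2) trace(a) - trace(b^2 a)  (eliminate a^-1) = x*y^2 - y*z - x
trace(b a^-2 b) = trace(a^-1 b^2) trace(a) - trace(a^-1 b^2 a)  (eliminate a^-1) = x^2*y^2 - x*y*z - x^2 - y^2 + 2
trace(b a b a) = trace(b a) trace(b a) - trace(1)  (split on b) = z^2 - 2
trace(a^-1 b a b) = trace(b a b) trace(a) - trace(b a b a)  (eliminate a^-1) = x*y*z - x^2 - z^2 + 2
trace(b a^-2 b a) = trace(a^-1 b a b) trace(a) - trace(a^-1 b a b a)  (eliminate a^-1) = x^2*y*z - x^3 - x*z^2 - y*z + 3*x
trace(a^-1 b a^-2 b) = trace(b a^-2 b) trace(a) - trace(b a^-2 b a)  (eliminate a^-1) = x^3*y^2 - 2*x^2*y*z - x*y^2 + x*z^2 + y*z - x
trace(a^-2 b^-1 a^-1 b) = trace(a^-1 b a^-2) trace(b) - trace(a^-1 b a^-2 b)  (eliminate b^-1) = x^2*y*z - x*y^2 - x*z^2 + x
trace(b^-1 a^-1 b^-1 a^-2) = trace(a^-2 b^-1 a^-1) trace(b) - trace(a^-2 b^-1 a^-1 b)  (eliminate b^-1) = x*z^2 - y*z - x
trace(a^-2 b^-2 a^-1 b^-1) = trace(b^-1 a^-1 b^-1 a^-2) trace(b) - trace(b^-1 a^-1 b^-1 a^-2 b)  (eliminate b^-1) = x*y*z^2 - x^2*z - y^2*z + z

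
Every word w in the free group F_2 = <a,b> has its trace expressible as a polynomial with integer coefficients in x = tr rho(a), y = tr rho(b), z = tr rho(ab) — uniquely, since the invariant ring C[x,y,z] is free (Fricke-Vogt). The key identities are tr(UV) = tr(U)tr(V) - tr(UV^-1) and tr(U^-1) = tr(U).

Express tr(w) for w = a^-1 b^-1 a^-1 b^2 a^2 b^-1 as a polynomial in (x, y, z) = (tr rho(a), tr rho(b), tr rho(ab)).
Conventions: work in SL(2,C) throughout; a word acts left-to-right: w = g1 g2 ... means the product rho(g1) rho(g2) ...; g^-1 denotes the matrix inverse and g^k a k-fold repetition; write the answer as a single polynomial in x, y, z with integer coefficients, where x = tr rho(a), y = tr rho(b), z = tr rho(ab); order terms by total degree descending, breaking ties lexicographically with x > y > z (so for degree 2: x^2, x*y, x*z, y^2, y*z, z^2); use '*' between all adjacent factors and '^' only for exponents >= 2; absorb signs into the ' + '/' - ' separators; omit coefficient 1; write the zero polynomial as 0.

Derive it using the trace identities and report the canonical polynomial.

-x^2*y^2*z^2 + x^3*y*z + x*y^3*z + x*y*z^3 - 5*x*y*z + x^2 + y^2 + z^2 - 2

trace(a^2) = trace(a) trace(a) - trace(1)  (reduce the a square) = x^2 - 2
so trace(a b a) = trace(a) trace(b a) - trace(b)  (reduce the a square) = x*z - y
so trace(a^3 b) = trace(a) trace(a b a) - trace(a b)  (reduce the a square) = x^2*z - x*y - z
trace(a^3) = trace(a) trace(a^2) - trace(a)  (reduce the a square) = x^3 - 3*x
trace(a b^2 a^2) = trace(b) trace(a^3 b) - trace(a^3)  (reduce the b square) = x^2*y*z - x^3 - x*y^2 - y*z + 3*x
trace(b a b a) = trace(a b) trace(a b) - trace(1)  (split on a) = z^2 - 2
so trace(b a b) = trace(b) trace(a b) - trace(a)  (reduce the b square) = y*z - x
so trace(a^2 b a b) = trace(a) trace(b a b a) - trace(b a b)  (reduce the a square) = x*z^2 - y*z - x
reduce: trace(a b^2 a^2 b) = trace(b) trace(a^2 b a b) - trace(a^2 b a)  (reduce the b square) = x*y*z^2 - x^2*z - y^2*z + z
so trace(a b^2 a^2 b^-1) = trace(a b^2 a^2) trace(b) - trace(a b^2 a^2 b)  (eliminate b^-1) = x^2*y^2*z - x^3*y - x*y^3 - x*y*z^2 + x^2*z + 3*x*y - z
so trace(b^2 a^2 b^-2 a) = trace(a b^2 a^2 b^-1) trace(b) - trace(a b^2 a^2)  (eliminate b^-1) = x^2*y^3*z - x^3*y^2 - x*y^4 - x*y^2*z^2 + x^3 + 4*x*y^2 - 3*x
trace(b^-1 a^-1 b^2 a^2 b^-1) = trace(b^2 a^2 b^-2) trace(a) - trace(b^2 a^2 b^-2 a)  (eliminate a^-1) = -x^2*y^3*z + x^3*y^2 + x*y^4 + x*y^2*z^2 - 4*x*y^2 + x
trace(b^2 a^3 b) = trace(b) trace(b a^3 b) - trace(b a^3)  (reduce the b square) = x^2*y^2*z - x^3*y - x*y^3 - x^2*z - y^2*z + 4*x*y + z
trace(b a b^2 a) = trace(b) trace(a b a b) - trace(a b a)  (reduce the b square) = y*z^2 - x*z - y
reduce: trace(b^2 a^3 b a) = trace(a) trace(b a b^2 a^2) - trace(b a b^2 a)  (reduce the a square) = x^2*y*z^2 - x^3*z - x*y^2*z - y*z^2 + 2*x*z + y
trace(a b a^-1 b^2 a^2) = trace(b^2 a^3 b) trace(a) - trace(b^2 a^3 b a)  (eliminate a^-1) = x^3*y^2*z - x^4*y - x^2*y^3 - x^2*y*z^2 + 4*x^2*y + y*z^2 - x*z - y
trace(b a b^3 a) = trace(b) trace(b a b a b) - trace(b a b a)  (reduce the b square) = y^2*z^2 - x*y*z - y^2 - z^2 + 2
reduce: trace(b^2 a b) = trace(b) trace(b a b) - trace(b a)  (reduce the b square) = y^2*z - x*y - z
so trace(b a b^3) = trace(b) trace(b^2 a b) - trace(b^2 a)  (reduce the b square) = y^3*z - x*y^2 - 2*y*z + x
reduce: trace(b^2 a^2 b a b) = trace(a) trace(b a b^3 a) - trace(b a b^3)  (reduce the a square) = x*y^2*z^2 - x^2*y*z - y^3*z - x*z^2 + 2*y*z + x
reduce: trace(a b a b a b) = trace(a b) trace(a b a b) - trace(a^-1 b^-1)  (split on a) = z^3 - 3*z
so trace(b a b a b^2 a) = trace(b) trace(a b a b a b) - trace(a b a b a)  (reduce the b square) = y*z^3 - x*z^2 - 2*y*z + x
trace(b^2 a^2 b a b a) = trace(a) trace(b a b a b^2 a) - trace(b a b a b^2)  (reduce the a square) = x*y*z^3 - x^2*z^2 - y^2*z^2 - x*y*z + x^2 + y^2 + z^2 - 2
trace(a b a^-1 b^2 a^2 b) = trace(b^2 a^2 b a b) trace(a) - trace(b^2 a^2 b a b a)  (eliminate a^-1) = x^2*y^2*z^2 - x^3*y*z - x*y^3*z - x*y*z^3 + y^2*z^2 + 3*x*y*z - y^2 - z^2 + 2
trace(a^-1 b^2 a^2 b^-1 a b) = trace(a b a^-1 b^2 a^2) trace(b) - trace(a b a^-1 b^2 a^2 b)  (eliminate b^-1) = x^3*y^3*z - x^4*y^2 - x^2*y^4 - 2*x^2*y^2*z^2 + x^3*y*z + x*y^3*z + x*y*z^3 + 4*x^2*y^2 - 4*x*y*z + z^2 - 2
trace(b^-1 a^-1 b^2 a^2 b^-1 a) = trace(a^-1 b^2 a^2 b^-1 a) trace(b) - trace(a^-1 b^2 a^2 b^-1 a b)  (eliminate b^-1) = -x^3*y^3*z + x^4*y^2 + x^2*y^4 + 2*x^2*y^2*z^2 - x^3*y*z - x*y^3*z - x*y*z^3 - 4*x^2*y^2 + 5*x*y*z - y^2 - z^2 + 2
reduce: trace(a^-1 b^-1 a^-1 b^2 a^2 b^-1) = trace(b^-1 a^-1 b^2 a^2 b^-1) trace(a) - trace(b^-1 a^-1 b^2 a^2 b^-1 a)  (eliminate a^-1) = -x^2*y^2*z^2 + x^3*y*z + x*y^3*z + x*y*z^3 - 5*x*y*z + x^2 + y^2 + z^2 - 2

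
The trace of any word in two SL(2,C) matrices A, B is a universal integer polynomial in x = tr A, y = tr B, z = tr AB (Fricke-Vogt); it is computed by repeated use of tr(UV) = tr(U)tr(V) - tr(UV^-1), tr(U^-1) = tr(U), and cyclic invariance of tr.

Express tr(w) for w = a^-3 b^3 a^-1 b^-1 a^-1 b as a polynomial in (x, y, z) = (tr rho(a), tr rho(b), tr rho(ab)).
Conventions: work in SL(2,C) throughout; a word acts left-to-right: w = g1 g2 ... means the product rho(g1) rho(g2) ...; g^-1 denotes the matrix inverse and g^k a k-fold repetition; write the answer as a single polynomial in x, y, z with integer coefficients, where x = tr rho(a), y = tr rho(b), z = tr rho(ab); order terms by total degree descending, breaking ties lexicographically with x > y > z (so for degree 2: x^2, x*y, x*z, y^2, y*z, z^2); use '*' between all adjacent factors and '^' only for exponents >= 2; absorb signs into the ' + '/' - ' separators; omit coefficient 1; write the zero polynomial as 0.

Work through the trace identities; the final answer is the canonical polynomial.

trace(b^2) = trace(b) * trace(b) - trace(1)  (reduce the b square) = y^2 - 2
trace(b^3) = trace(b) * trace(b^2) - trace(b)  (reduce the b square) = y^3 - 3*y
trace(b a b) = trace(b) * trace(a b) - trace(a)  (reduce the b square) = y*z - x
trace(b^3 a) = trace(b) * trace(b a b) - trace(b a)  (reduce the b square) = y^2*z - x*y - z
trace(b^3 a^-1) = trace(b^3) * trace(a) - trace(b^3 a)  (eliminate a^-1) = x*y^3 - y^2*z - 2*x*y + z
trace(a^-2 b^3) = trace(b^3 a^-1) * trace(a) - trace(b^3)  (eliminate a^-1) = x^2*y^3 - x*y^2*z - 2*x^2*y - y^3 + x*z + 3*y
trace(a^-2 b^3 a^-1) = trace(a^-2 b^3) * trace(a) - trace(a^-2 b^3 a)  (eliminate a^-1) = x^3*y^3 - x^2*y^2*z - 2*x^3*y - 2*x*y^3 + x^2*z + y^2*z + 5*x*y - z
trace(b^4) = trace(b) * trace(b^3) - trace(b^2)  (reduce the b square) = y^4 - 4*y^2 + 2
trace(b^4 a) = trace(b) * trace(b a b^2) - trace(b a b)  (reduce the b square) = y^3*z - x*y^2 - 2*y*z + x
trace(a^-1 b^4) = trace(b^4) * trace(a) - trace(b^4 a)  (eliminate a^-1) = x*y^4 - y^3*z - 3*x*y^2 + 2*y*z + x
trace(b a^-2 b^3) = trace(a^-1 b^4) * trace(a) - trace(a^-1 b^4 a)  (eliminate a^-1) = x^2*y^4 - x*y^3*z - 3*x^2*y^2 - y^4 + 2*x*y*z + x^2 + 4*y^2 - 2
trace(b^4 a b) = trace(b) * trace(b^3 a b) - trace(b^3 a)  (reduce the b square) = y^4*z - x*y^3 - 3*y^2*z + 2*x*y + z
trace(a b a b) = trace(a b) * trace(a b) - trace(1)  (split on a) = z^2 - 2
trace(a b a) = trace(a) * trace(b a) - trace(b)  (reduce the a square) = x*z - y
trace(b a b a b) = trace(b) * trace(a b a b) - trace(a b a)  (reduce the b square) = y*z^2 - x*z - y
trace(b^2 a b a b) = trace(b) * trace(b a b a b) - trace(b a b a)  (reduce the b square) = y^2*z^2 - x*y*z - y^2 - z^2 + 2
trace(b^4 a b a) = trace(b) * trace(b^2 a b a b) - trace(b^2 a b a)  (reduce the b square) = y^3*z^2 - x*y^2*z - y^3 - 2*y*z^2 + x*z + 3*y
trace(a^-1 b^4 a b) = trace(b^4 a b) * trace(a) - trace(b^4 a b a)  (eliminate a^-1) = x*y^4*z - x^2*y^3 - y^3*z^2 - 2*x*y^2*z + 2*x^2*y + y^3 + 2*y*z^2 - 3*y
trace(b a b a^-2 b^3) = trace(a^-1 b^4 a b) * trace(a) - trace(a^-1 b^4 a b a)  (eliminate a^-1) = x^2*y^4*z - x^3*y^3 - x*y^3*z^2 - 2*x^2*y^2*z - y^4*z + 2*x^3*y + 2*x*y^3 + 2*x*y*z^2 + 3*y^2*z - 5*x*y - z
trace(a b a b a b) = trace(b a) * trace(b a b a) - trace(b^-1 a^-1)  (split on b) = z^3 - 3*z
trace(a b a b a) = trace(a) * trace(b a b a) - trace(b a b)  (reduce the a square) = x*z^2 - y*z - x
trace(a b a b a b^2) = trace(b) * trace(a b a b a b) - trace(a b a b a)  (reduce the b square) = y*z^3 - x*z^2 - 2*y*z + x
trace(b^3 a b a b a) = trace(b) * trace(a b a b a b^2) - trace(a b a b a b)  (reduce the b square) = y^2*z^3 - x*y*z^2 - 2*y^2*z - z^3 + x*y + 3*z
trace(b^3 a b a b a^-1) = trace(b^3 a b a b) * trace(a) - trace(b^3 a b a b a)  (eliminate a^-1) = x*y^3*z^2 - x^2*y^2*z - y^2*z^3 - x*y^3 - x*y*z^2 + x^2*z + 2*y^2*z + z^3 + 2*x*y - 3*z
trace(b a b a^-2 b^3 a) = trace(b^3 a b a b a^-1) * trace(a) - trace(b^3 a b a b)  (eliminate a^-1) = x^2*y^3*z^2 - x^3*y^2*z - x*y^2*z^3 - x^2*y^3 - x^2*y*z^2 - y^3*z^2 + x^3*z + 3*x*y^2*z + x*z^3 + 2*x^2*y + y^3 + 2*y*z^2 - 4*x*z - 3*y
trace(a b a^-2 b^3 a^-1 b) = trace(b a b a^-2 b^3) * trace(a) - trace(b a b a^-2 b^3 a)  (eliminate a^-1) = x^3*y^4*z - x^4*y^3 - 2*x^2*y^3*z^2 - x^3*y^2*z - x*y^4*z + x*y^2*z^3 + 2*x^4*y + 3*x^2*y^3 + 3*x^2*y*z^2 + y^3*z^2 - x^3*z - x*z^3 - 7*x^2*y - y^3 - 2*y*z^2 + 3*x*z + 3*y
trace(b a^-2 b^3 a^-1 b^-1 a) = trace(a b a^-2 b^3 a^-1) * trace(b) - trace(a b a^-2 b^3 a^-1 b)  (eliminate b^-1) = -x^3*y^4*z + x^4*y^3 + x^2*y^5 + 2*x^2*y^3*z^2 + x^3*y^2*z - x*y^2*z^3 - 2*x^4*y - 6*x^2*y^3 - 3*x^2*y*z^2 - y^5 - y^3*z^2 + x^3*z + 2*x*y^2*z + x*z^3 + 8*x^2*y + 5*y^3 + 2*y*z^2 - 3*x*z - 5*y
trace(a^-2 b^3 a^-1 b^-1 a^-1 b) = trace(b a^-2 b^3 a^-1 b^-1) * trace(a) - trace(b a^-2 b^3 a^-1 b^-1 a)  (eliminate a^-1) = x^3*y^4*z - x^2*y^5 - 2*x^2*y^3*z^2 - 2*x^3*y^2*z + x*y^2*z^3 + 4*x^2*y^3 + 3*x^2*y*z^2 + y^5 + y^3*z^2 - x*y^2*z - x*z^3 - 3*x^2*y - 5*y^3 - 2*y*z^2 + 2*x*z + 5*y
trace(a b^4 a^-1 b) = trace(b a b^4) * trace(a) - trace(b a b^4 a)  (eliminate a^-1) = x*y^4*z - x^2*y^3 - y^3*z^2 - 2*x*y^2*z + 2*x^2*y + y^3 + 2*y*z^2 - 3*y
trace(b^3 a^-1 b^-1 a b) = trace(a b^4 a^-1) * trace(b) - trace(a b^4 a^-1 b)  (eliminate b^-1) = -x*y^4*z + x^2*y^3 + y^5 + y^3*z^2 + 2*x*y^2*z - 2*x^2*y - 5*y^3 - 2*y*z^2 + 5*y
trace(a^2 b a) = trace(a) * trace(a b a) - trace(a b)  (reduce the a square) = x^2*z - x*y - z
trace(b a^2 b a b) = trace(b) * trace(a^2 b a b) - trace(a^2 b a)  (reduce the b square) = x*y*z^2 - x^2*z - y^2*z + z
trace(a b a b^3 a) = trace(b) * trace(b a^2 b a b) - trace(b a^2 b a)  (reduce the b square) = x*y^2*z^2 - x^2*y*z - y^3*z - x*z^2 + 2*y*z + x
trace(b^-1 a b a b^3 a) = trace(a b a b^3 a) * trace(b) - trace(a b a b^3 a b)  (eliminate b^-1) = x*y^3*z^2 - x^2*y^2*z - y^4*z - y^2*z^3 + 4*y^2*z + z^3 - 3*z
trace(b^3 a^-1 b^-1 a b a) = trace(b^-1 a b a b^3) * trace(a) - trace(b^-1 a b a b^3 a)  (eliminate a^-1) = -x*y^3*z^2 + x^2*y^2*z + y^4*z + y^2*z^3 + x*y*z^2 - x^2*z - 4*y^2*z - z^3 - x*y + 3*z
trace(b a^-1 b^3 a^-1 b^-1 a) = trace(b^3 a^-1 b^-1 a b) * trace(a) - trace(b^3 a^-1 b^-1 a b a)  (eliminate a^-1) = -x^2*y^4*z + x^3*y^3 + x*y^5 + 2*x*y^3*z^2 + x^2*y^2*z - y^4*z - y^2*z^3 - 2*x^3*y - 5*x*y^3 - 3*x*y*z^2 + x^2*z + 4*y^2*z + z^3 + 6*x*y - 3*z
trace(a^-1 b^3 a^-1 b^-1 a^-1 b) = trace(b a^-1 b^3 a^-1 b^-1) * trace(a) - trace(b a^-1 b^3 a^-1 b^-1 a)  (eliminate a^-1) = x^2*y^4*z - x*y^5 - 2*x*y^3*z^2 - 2*x^2*y^2*z + y^4*z + y^2*z^3 + 4*x*y^3 + 3*x*y*z^2 - 4*y^2*z - z^3 - 3*x*y + 3*z
trace(a^-3 b^3 a^-1 b^-1 a^-1 b) = trace(a^-2 b^3 a^-1 b^-1 a^-1 b) * trace(a) - trace(a^-2 b^3 a^-1 b^-1 a^-1 b a)  (eliminate a^-1) = x^4*y^4*z - x^3*y^5 - 2*x^3*y^3*z^2 - 2*x^4*y^2*z - x^2*y^4*z + x^2*y^2*z^3 + 4*x^3*y^3 + 3*x^3*y*z^2 + 2*x*y^5 + 3*x*y^3*z^2 + x^2*y^2*z - x^2*z^3 - y^4*z - y^2*z^3 - 3*x^3*y - 9*x*y^3 - 5*x*y*z^2 + 2*x^2*z + 4*y^2*z + z^3 + 8*x*y - 3*z

x^4*y^4*z - x^3*y^5 - 2*x^3*y^3*z^2 - 2*x^4*y^2*z - x^2*y^4*z + x^2*y^2*z^3 + 4*x^3*y^3 + 3*x^3*y*z^2 + 2*x*y^5 + 3*x*y^3*z^2 + x^2*y^2*z - x^2*z^3 - y^4*z - y^2*z^3 - 3*x^3*y - 9*x*y^3 - 5*x*y*z^2 + 2*x^2*z + 4*y^2*z + z^3 + 8*x*y - 3*z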